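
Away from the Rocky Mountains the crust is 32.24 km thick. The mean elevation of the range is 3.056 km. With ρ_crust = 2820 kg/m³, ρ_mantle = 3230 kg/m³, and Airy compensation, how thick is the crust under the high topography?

56.3 km

Root depth r = h ρ_c / (ρ_m − ρ_c) = 3.056 km × 2820 / 410 = 21.02 km.
Total thickness = T + h + r = 32.24 km + 3.056 km + 21.02 km = 56.3 km.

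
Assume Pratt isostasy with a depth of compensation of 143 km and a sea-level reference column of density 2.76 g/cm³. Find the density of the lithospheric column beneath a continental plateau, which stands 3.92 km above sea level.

Pratt balance: ρ_ref D = ρ (D + h).
ρ = ρ_ref D/(D + h) = 2.76 × 143 km/(143 km + 3.92 km) = 2.69 g/cm³.

2.69 g/cm³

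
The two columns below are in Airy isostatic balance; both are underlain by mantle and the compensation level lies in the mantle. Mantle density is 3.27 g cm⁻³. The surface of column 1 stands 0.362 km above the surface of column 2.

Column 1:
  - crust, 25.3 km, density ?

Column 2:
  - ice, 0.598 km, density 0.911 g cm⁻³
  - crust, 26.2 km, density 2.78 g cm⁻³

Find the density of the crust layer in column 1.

2.66 g cm⁻³

Take the compensation level at the base of the deeper column (depth z_c below the surface of column 1) and equate Σ ρ_i t_i down to z_c; mantle fills any gap and the z_c terms cancel.
Column 1: 25.3×ρ + (z_c − 25.3)×3.27
Column 2: 0.362×0 + 0.598×0.911 + 26.2×2.78 + (z_c − 0.362 − 26.798)×3.27
The z_c×3.27 term appears on both sides and cancels. Collect the known terms of each column as K = Σ(ρt)_known − 3.27 × (depth of known layers): K_1 = 0 − 3.27×25.3 = −82.731; K_2 = 73.380778 − 3.27×(0.362 + 26.798) = −15.432422.
Balance: K_1 + 25.3×ρ = K_2, so ρ = (K_2 − K_1)/25.3 = 67.2986/25.3 = 2.66 g cm⁻³.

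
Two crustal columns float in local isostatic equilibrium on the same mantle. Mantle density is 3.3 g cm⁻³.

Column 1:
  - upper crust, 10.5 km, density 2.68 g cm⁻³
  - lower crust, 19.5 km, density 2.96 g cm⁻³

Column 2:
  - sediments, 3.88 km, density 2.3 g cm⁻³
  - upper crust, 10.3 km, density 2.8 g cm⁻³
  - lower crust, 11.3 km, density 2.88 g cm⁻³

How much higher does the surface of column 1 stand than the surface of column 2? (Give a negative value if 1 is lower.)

−0.193 km

For any compensation level in the mantle, the mantle terms cancel and isostasy reduces to e = (Σt_1 − Σt_2) − (Σ(ρt)_1 − Σ(ρt)_2) / ρ_m.
Σt_1 = 30 km; Σt_2 = 25.48 km; Σ(ρt)_1 = 85.86; Σ(ρt)_2 = 70.308 (in km·g cm⁻³).
e = (30 − 25.48) − (85.86 − 70.308) / 3.3 = −0.193 km.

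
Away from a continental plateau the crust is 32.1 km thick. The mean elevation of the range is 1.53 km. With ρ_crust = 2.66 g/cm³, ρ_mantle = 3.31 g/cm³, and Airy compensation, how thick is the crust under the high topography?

Root depth r = h ρ_c / (ρ_m − ρ_c) = 1.53 km × 2.66 / 0.65 = 6.261 km.
Total thickness = T + h + r = 32.1 km + 1.53 km + 6.261 km = 39.9 km.

39.9 km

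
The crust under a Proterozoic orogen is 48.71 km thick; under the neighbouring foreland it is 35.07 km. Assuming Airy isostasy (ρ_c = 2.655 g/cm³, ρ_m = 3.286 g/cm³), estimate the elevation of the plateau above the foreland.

Excess crust Δ = 48.71 km − 35.07 km = 13.64 km, split between elevation h and root r with h + r = Δ.
Airy balance ρ_c h = (ρ_m − ρ_c) r gives r = h ρ_c/(ρ_m − ρ_c), so h (1 + ρ_c/(ρ_m − ρ_c)) = Δ, i.e. h = Δ (ρ_m − ρ_c)/ρ_m.
h = 13.64 km × 0.631/3.286 = 2.62 km.

2.62 km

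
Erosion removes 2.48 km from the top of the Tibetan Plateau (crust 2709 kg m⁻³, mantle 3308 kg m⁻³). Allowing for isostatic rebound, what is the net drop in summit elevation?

Rebound u = e ρ_c/ρ_m = 2.48 km × 2709/3308 = 2.031 km.
Net surface drop = e − u = 2.48 km − 2.031 km = e (ρ_m − ρ_c)/ρ_m = 0.449 km.

0.449 km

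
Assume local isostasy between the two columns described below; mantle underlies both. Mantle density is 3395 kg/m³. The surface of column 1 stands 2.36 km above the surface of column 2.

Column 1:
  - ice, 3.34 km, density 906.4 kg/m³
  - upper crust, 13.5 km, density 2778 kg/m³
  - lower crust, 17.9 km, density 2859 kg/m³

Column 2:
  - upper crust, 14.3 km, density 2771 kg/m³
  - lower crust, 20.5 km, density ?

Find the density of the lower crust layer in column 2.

Take the compensation level at the base of the deeper column (depth z_c below the surface of column 1) and equate Σ ρ_i t_i down to z_c; mantle fills any gap and the z_c terms cancel.
Column 1: 3.34×906.4 + 13.5×2778 + 17.9×2859 + (z_c − 34.74)×3395
Column 2: 2.36×0 + 14.3×2771 + 20.5×ρ + (z_c − 2.36 − 34.8)×3395
The z_c×3395 term appears on both sides and cancels. Collect the known terms of each column as K = Σ(ρt)_known − 3395 × (depth of known layers): K_1 = 91706.476 − 3395×34.74 = −26235.824; K_2 = 39625.3 − 3395×(2.36 + 34.8) = −86532.9.
Balance: K_1 = K_2 + 20.5×ρ, so ρ = (K_1 − K_2)/20.5 = 60297.1/20.5 = 2940 kg/m³.

2940 kg/m³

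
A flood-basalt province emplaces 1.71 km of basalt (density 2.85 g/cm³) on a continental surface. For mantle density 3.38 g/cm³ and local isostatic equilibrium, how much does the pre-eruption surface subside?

Subaerial loading: s = t ρ_load / ρ_m.
s = 1.71 km × 2.85/3.38 = 1.44 km.

1.44 km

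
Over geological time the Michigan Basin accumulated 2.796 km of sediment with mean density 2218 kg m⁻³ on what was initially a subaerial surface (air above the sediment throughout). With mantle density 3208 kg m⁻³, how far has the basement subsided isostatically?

1.93 km

Subaerial load: s = t ρ_sed / ρ_m = 2.796 km × 2218/3208 = 1.93 km.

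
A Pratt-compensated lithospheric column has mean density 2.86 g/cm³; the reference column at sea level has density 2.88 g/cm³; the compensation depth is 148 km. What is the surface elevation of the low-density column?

ρ_ref D = ρ (D + h) → h = D (ρ_ref − ρ)/ρ.
h = 148 km × (2.88 − 2.86)/2.86 = 1.03 km.

1.03 km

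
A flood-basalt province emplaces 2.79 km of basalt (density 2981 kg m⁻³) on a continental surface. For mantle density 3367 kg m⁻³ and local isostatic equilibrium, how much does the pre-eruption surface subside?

Subaerial loading: s = t ρ_load / ρ_m.
s = 2.79 km × 2981/3367 = 2.47 km.

2.47 km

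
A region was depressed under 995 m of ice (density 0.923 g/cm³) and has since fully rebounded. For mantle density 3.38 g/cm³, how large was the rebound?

272 m

Removing the load lets mantle flow back in; uplift u satisfies ρ_ice t = ρ_m u.
u = t ρ_ice/ρ_m = 995 m × 0.923/3.38 = 272 m.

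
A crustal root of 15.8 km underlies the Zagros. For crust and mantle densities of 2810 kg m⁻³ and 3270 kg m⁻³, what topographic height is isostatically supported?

Equating mass per unit area of the two columns: ρ_c h = (ρ_m − ρ_c) r.
h = r (ρ_m − ρ_c) / ρ_c = 15.8 km × (3270 − 2810) / 2810 = 2.59 km.

2.59 km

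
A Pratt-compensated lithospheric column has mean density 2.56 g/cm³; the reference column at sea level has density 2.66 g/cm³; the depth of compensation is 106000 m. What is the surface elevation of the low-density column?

4140 m

ρ_ref D = ρ (D + h) → h = D (ρ_ref − ρ)/ρ.
h = 106000 m × (2.66 − 2.56)/2.56 = 4140 m.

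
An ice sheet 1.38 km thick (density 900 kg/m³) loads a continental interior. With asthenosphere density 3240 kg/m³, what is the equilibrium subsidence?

By Archimedes' principle applied to the lithosphere: the ice load ρ_ice t is balanced by mantle displaced below, ρ_m s.
s = t ρ_ice / ρ_m = 1.38 km × 900/3240 = 0.383 km.

0.383 km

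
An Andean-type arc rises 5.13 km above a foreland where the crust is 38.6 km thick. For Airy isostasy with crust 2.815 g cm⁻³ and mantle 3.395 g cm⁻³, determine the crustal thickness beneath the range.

68.6 km

Root depth r = h ρ_c / (ρ_m − ρ_c) = 5.13 km × 2.815 / 0.58 = 24.9 km.
Total thickness = T + h + r = 38.6 km + 5.13 km + 24.9 km = 68.6 km.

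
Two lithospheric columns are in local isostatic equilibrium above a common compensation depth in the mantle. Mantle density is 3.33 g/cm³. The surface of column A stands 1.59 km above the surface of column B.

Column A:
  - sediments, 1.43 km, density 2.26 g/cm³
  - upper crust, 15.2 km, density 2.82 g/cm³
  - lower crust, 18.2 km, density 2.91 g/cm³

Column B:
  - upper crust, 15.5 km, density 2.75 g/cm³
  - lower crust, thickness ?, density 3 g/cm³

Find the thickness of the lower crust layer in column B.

8 km

Take the compensation level at the base of the deeper column (depth z_c below the surface of column A) and equate Σ ρ_i t_i down to z_c; mantle fills any gap and the z_c terms cancel.
Column A: 1.43×2.26 + 15.2×2.82 + 18.2×2.91 + (z_c − 34.83)×3.33
Column B: 1.59×0 + 15.5×2.75 + x×3 + (z_c − 1.59 − 15.5 − x)×3.33
The z_c×3.33 term appears on both sides and cancels. Collect the known terms of each column as K = Σ(ρt)_known − 3.33 × (depth of known layers): K_A = 99.0578 − 3.33×34.83 = −16.9261; K_B = 42.625 − 3.33×(1.59 + 15.5) = −14.2847.
Balance: K_A = K_B − x×(3.33 − 3), so x = (K_B − K_A)/(3.33 − 3) = 2.6414/0.33 = 8 km.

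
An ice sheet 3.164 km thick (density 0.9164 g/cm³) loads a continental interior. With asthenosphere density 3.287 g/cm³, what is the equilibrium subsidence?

Isostatic balance requires: the ice load ρ_ice t is balanced by mantle displaced below, ρ_m s.
s = t ρ_ice / ρ_m = 3.164 km × 0.9164/3.287 = 0.882 km.

0.882 km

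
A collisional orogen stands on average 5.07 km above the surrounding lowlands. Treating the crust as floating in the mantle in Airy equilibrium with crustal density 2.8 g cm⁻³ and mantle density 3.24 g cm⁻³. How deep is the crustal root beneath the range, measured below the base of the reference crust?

32.3 km

Balancing pressure at the compensation depth: the weight of the topography is balanced by the buoyancy of the root, ρ_c h = (ρ_m − ρ_c) r.
r = h · ρ_c / (ρ_m − ρ_c) = 5.07 km × 2.8 / (3.24 − 2.8) = 32.3 km.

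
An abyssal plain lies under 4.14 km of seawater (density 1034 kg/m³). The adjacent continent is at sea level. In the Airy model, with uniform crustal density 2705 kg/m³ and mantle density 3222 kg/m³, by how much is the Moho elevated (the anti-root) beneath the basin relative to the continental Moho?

13.4 km

Isostatic balance requires: replacing crust with seawater at the top is compensated by replacing crust with mantle at the base: d (ρ_c − ρ_w) = a (ρ_m − ρ_c).
a = d (ρ_c − ρ_w)/(ρ_m − ρ_c) = 4.14 km × 1671/517 = 13.4 km.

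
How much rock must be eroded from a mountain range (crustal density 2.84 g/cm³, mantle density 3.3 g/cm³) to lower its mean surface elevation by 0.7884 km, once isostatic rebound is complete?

Net drop Δ = e − u = e − e ρ_c/ρ_m = e (ρ_m − ρ_c)/ρ_m.
e = Δ ρ_m/(ρ_m − ρ_c) = 0.7884 km × 3.3/0.46 = 5.66 km.

5.66 km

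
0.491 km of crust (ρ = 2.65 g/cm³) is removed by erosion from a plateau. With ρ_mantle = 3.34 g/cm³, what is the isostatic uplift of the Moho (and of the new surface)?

Unloading: uplift u = e ρ_c/ρ_m = 0.491 km × 2.65/3.34 = 0.39 km.

0.39 km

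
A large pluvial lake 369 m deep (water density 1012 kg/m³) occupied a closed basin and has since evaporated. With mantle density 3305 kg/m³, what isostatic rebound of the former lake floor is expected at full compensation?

113 m

u = d ρ_w/ρ_m = 369 m × 1012/3305 = 113 m.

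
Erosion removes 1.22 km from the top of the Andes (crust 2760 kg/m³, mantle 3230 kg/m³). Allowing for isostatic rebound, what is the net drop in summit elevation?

Rebound u = e ρ_c/ρ_m = 1.22 km × 2760/3230 = 1.042 km.
Net surface drop = e − u = 1.22 km − 1.042 km = e (ρ_m − ρ_c)/ρ_m = 0.178 km.

0.178 km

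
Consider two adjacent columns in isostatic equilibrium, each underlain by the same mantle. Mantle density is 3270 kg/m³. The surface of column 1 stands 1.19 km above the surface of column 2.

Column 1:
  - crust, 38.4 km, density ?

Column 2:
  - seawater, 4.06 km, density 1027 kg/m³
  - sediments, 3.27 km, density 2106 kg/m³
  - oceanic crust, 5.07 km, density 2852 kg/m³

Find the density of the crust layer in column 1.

2780 kg/m³

Take the compensation level at the base of the deeper column (depth z_c below the surface of column 1) and equate Σ ρ_i t_i down to z_c; mantle fills any gap and the z_c terms cancel.
Column 1: 38.4×ρ + (z_c − 38.4)×3270
Column 2: 1.19×0 + 4.06×1027 + 3.27×2106 + 5.07×2852 + (z_c − 1.19 − 12.4)×3270
The z_c×3270 term appears on both sides and cancels. Collect the known terms of each column as K = Σ(ρt)_known − 3270 × (depth of known layers): K_1 = 0 − 3270×38.4 = −125568; K_2 = 25515.88 − 3270×(1.19 + 12.4) = −18923.42.
Balance: K_1 + 38.4×ρ = K_2, so ρ = (K_2 − K_1)/38.4 = 106645/38.4 = 2780 kg/m³.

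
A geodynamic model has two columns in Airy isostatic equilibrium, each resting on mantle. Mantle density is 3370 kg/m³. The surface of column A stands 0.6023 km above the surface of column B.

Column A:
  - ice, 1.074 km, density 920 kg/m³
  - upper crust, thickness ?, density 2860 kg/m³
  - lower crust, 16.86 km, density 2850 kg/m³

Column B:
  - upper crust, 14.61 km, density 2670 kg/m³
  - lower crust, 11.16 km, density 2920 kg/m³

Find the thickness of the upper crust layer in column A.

11.5 km

Take the compensation level at the base of the deeper column (depth z_c below the surface of column A) and equate Σ ρ_i t_i down to z_c; mantle fills any gap and the z_c terms cancel.
Column A: 1.074×920 + x×2860 + 16.86×2850 + (z_c − 17.934 − x)×3370
Column B: 0.6023×0 + 14.61×2670 + 11.16×2920 + (z_c − 0.6023 − 25.77)×3370
The z_c×3370 term appears on both sides and cancels. Collect the known terms of each column as K = Σ(ρt)_known − 3370 × (depth of known layers): K_A = 49039.08 − 3370×17.934 = −11398.5; K_B = 71595.9 − 3370×(0.6023 + 25.77) = −17278.751.
Balance: K_A − x×(3370 − 2860) = K_B, so x = (K_A − K_B)/(3370 − 2860) = 5880.25/510 = 11.5 km.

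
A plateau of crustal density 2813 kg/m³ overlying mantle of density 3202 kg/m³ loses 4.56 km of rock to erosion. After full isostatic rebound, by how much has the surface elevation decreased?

0.554 km

Rebound u = e ρ_c/ρ_m = 4.56 km × 2813/3202 = 4.006 km.
Net surface drop = e − u = 4.56 km − 4.006 km = e (ρ_m − ρ_c)/ρ_m = 0.554 km.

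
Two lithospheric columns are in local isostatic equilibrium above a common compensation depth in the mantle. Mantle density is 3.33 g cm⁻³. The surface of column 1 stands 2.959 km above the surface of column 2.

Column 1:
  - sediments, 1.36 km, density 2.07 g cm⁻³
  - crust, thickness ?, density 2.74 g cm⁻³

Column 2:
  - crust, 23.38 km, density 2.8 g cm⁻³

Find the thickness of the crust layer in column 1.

34.8 km

Take the compensation level at the base of the deeper column (depth z_c below the surface of column 1) and equate Σ ρ_i t_i down to z_c; mantle fills any gap and the z_c terms cancel.
Column 1: 1.36×2.07 + x×2.74 + (z_c − 1.36 − x)×3.33
Column 2: 2.959×0 + 23.38×2.8 + (z_c − 2.959 − 23.38)×3.33
The z_c×3.33 term appears on both sides and cancels. Collect the known terms of each column as K = Σ(ρt)_known − 3.33 × (depth of known layers): K_1 = 2.8152 − 3.33×1.36 = −1.7136; K_2 = 65.464 − 3.33×(2.959 + 23.38) = −22.24487.
Balance: K_1 − x×(3.33 − 2.74) = K_2, so x = (K_1 − K_2)/(3.33 − 2.74) = 20.5313/0.59 = 34.8 km.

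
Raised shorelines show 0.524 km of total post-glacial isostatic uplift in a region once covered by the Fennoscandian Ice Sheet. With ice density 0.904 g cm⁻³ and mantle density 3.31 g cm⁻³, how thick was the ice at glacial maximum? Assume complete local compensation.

1.92 km

u = t ρ_ice/ρ_m → t = u ρ_m/ρ_ice = 0.524 km × 3.31/0.904 = 1.92 km.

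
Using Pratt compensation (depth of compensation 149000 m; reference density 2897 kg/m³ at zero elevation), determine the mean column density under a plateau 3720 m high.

2830 kg/m³

Pratt balance: ρ_ref D = ρ (D + h).
ρ = ρ_ref D/(D + h) = 2897 × 149000 m/(149000 m + 3720 m) = 2830 kg/m³.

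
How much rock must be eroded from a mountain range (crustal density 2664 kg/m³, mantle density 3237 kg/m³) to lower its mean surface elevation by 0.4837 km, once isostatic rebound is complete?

2.73 km

Net drop Δ = e − u = e − e ρ_c/ρ_m = e (ρ_m − ρ_c)/ρ_m.
e = Δ ρ_m/(ρ_m − ρ_c) = 0.4837 km × 3237/573 = 2.73 km.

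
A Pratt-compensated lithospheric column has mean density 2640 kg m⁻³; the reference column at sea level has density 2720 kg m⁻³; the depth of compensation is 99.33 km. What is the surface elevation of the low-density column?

3.01 km

ρ_ref D = ρ (D + h) → h = D (ρ_ref − ρ)/ρ.
h = 99.33 km × (2720 − 2640)/2640 = 3.01 km.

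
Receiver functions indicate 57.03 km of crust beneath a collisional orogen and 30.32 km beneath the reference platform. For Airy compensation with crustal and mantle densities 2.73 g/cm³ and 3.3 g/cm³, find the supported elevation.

Excess crust Δ = 57.03 km − 30.32 km = 26.71 km, split between elevation h and root r with h + r = Δ.
Airy balance ρ_c h = (ρ_m − ρ_c) r gives r = h ρ_c/(ρ_m − ρ_c), so h (1 + ρ_c/(ρ_m − ρ_c)) = Δ, i.e. h = Δ (ρ_m − ρ_c)/ρ_m.
h = 26.71 km × 0.57/3.3 = 4.61 km.

4.61 km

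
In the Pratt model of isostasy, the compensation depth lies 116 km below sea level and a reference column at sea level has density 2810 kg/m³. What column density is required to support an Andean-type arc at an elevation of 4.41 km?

2710 kg/m³

Pratt balance: ρ_ref D = ρ (D + h).
ρ = ρ_ref D/(D + h) = 2810 × 116 km/(116 km + 4.41 km) = 2710 kg/m³.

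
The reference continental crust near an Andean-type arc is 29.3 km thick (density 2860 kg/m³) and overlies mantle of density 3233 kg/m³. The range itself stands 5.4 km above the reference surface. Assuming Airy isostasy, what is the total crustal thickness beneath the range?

76.1 km

Root depth r = h ρ_c / (ρ_m − ρ_c) = 5.4 km × 2860 / 373 = 41.4 km.
Total thickness = T + h + r = 29.3 km + 5.4 km + 41.4 km = 76.1 km.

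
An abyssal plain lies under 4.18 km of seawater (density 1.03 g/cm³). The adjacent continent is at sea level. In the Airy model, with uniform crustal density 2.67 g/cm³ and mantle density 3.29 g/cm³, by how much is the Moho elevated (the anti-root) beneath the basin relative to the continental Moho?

11.1 km

Balancing pressure at the compensation depth: replacing crust with seawater at the top is compensated by replacing crust with mantle at the base: d (ρ_c − ρ_w) = a (ρ_m − ρ_c).
a = d (ρ_c − ρ_w)/(ρ_m − ρ_c) = 4.18 km × 1.64/0.62 = 11.1 km.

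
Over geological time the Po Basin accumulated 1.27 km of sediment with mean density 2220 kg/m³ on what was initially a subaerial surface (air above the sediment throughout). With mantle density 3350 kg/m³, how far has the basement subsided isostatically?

Subaerial load: s = t ρ_sed / ρ_m = 1.27 km × 2220/3350 = 0.842 km.

0.842 km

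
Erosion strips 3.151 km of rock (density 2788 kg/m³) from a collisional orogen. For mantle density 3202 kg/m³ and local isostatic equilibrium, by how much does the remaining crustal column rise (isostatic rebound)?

Unloading: uplift u = e ρ_c/ρ_m = 3.151 km × 2788/3202 = 2.74 km.

2.74 km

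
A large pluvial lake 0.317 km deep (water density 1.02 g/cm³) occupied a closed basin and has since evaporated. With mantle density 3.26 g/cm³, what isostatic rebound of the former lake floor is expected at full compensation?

0.0992 km

u = d ρ_w/ρ_m = 0.317 km × 1.02/3.26 = 0.0992 km.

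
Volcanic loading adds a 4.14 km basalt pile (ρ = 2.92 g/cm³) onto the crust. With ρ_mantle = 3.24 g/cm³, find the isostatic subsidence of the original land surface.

Subaerial loading: s = t ρ_load / ρ_m.
s = 4.14 km × 2.92/3.24 = 3.73 km.

3.73 km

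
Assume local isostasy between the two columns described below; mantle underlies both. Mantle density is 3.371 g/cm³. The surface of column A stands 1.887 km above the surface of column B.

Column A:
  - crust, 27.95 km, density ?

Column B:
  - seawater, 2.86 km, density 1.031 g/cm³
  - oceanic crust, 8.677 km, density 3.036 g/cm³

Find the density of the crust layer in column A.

2.8 g/cm³

Take the compensation level at the base of the deeper column (depth z_c below the surface of column A) and equate Σ ρ_i t_i down to z_c; mantle fills any gap and the z_c terms cancel.
Column A: 27.95×ρ + (z_c − 27.95)×3.371
Column B: 1.887×0 + 2.86×1.031 + 8.677×3.036 + (z_c − 1.887 − 11.537)×3.371
The z_c×3.371 term appears on both sides and cancels. Collect the known terms of each column as K = Σ(ρt)_known − 3.371 × (depth of known layers): K_A = 0 − 3.371×27.95 = −94.21945; K_B = 29.292032 − 3.371×(1.887 + 11.537) = −15.960272.
Balance: K_A + 27.95×ρ = K_B, so ρ = (K_B − K_A)/27.95 = 78.2592/27.95 = 2.8 g/cm³.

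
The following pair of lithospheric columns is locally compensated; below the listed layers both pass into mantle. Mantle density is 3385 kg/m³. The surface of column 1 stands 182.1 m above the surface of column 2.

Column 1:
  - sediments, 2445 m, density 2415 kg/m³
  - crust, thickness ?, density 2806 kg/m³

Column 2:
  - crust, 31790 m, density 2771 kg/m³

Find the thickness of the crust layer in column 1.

Take the compensation level at the base of the deeper column (depth z_c below the surface of column 1) and equate Σ ρ_i t_i down to z_c; mantle fills any gap and the z_c terms cancel.
Column 1: 2445×2415 + x×2806 + (z_c − 2445 − x)×3385
Column 2: 182.1×0 + 31790×2771 + (z_c − 182.1 − 31790)×3385
The z_c×3385 term appears on both sides and cancels. Collect the known terms of each column as K = Σ(ρt)_known − 3385 × (depth of known layers): K_1 = 5904675 − 3385×2445 = −2371650; K_2 = 88090090 − 3385×(182.1 + 31790) = −20135468.5.
Balance: K_1 − x×(3385 − 2806) = K_2, so x = (K_1 − K_2)/(3385 − 2806) = 17763800/579 = 30700 m.

30700 m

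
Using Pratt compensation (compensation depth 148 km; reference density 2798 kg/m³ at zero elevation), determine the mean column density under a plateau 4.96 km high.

2710 kg/m³

Pratt balance: ρ_ref D = ρ (D + h).
ρ = ρ_ref D/(D + h) = 2798 × 148 km/(148 km + 4.96 km) = 2710 kg/m³.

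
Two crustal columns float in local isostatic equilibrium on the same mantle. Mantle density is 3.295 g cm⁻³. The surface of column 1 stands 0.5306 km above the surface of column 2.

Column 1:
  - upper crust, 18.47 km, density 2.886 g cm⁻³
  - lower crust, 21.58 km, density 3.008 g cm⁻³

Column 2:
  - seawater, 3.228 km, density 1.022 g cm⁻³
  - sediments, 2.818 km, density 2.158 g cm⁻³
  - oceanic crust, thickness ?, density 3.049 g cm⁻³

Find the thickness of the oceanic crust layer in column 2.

5.93 km

Take the compensation level at the base of the deeper column (depth z_c below the surface of column 1) and equate Σ ρ_i t_i down to z_c; mantle fills any gap and the z_c terms cancel.
Column 1: 18.47×2.886 + 21.58×3.008 + (z_c − 40.05)×3.295
Column 2: 0.5306×0 + 3.228×1.022 + 2.818×2.158 + x×3.049 + (z_c − 0.5306 − 6.046 − x)×3.295
The z_c×3.295 term appears on both sides and cancels. Collect the known terms of each column as K = Σ(ρt)_known − 3.295 × (depth of known layers): K_1 = 118.21706 − 3.295×40.05 = −13.74769; K_2 = 9.38026 − 3.295×(0.5306 + 6.046) = −12.289637.
Balance: K_1 = K_2 − x×(3.295 − 3.049), so x = (K_2 − K_1)/(3.295 − 3.049) = 1.45805/0.246 = 5.93 km.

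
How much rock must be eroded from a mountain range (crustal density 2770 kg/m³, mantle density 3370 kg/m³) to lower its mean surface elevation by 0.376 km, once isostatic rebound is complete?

2.11 km

Net drop Δ = e − u = e − e ρ_c/ρ_m = e (ρ_m − ρ_c)/ρ_m.
e = Δ ρ_m/(ρ_m − ρ_c) = 0.376 km × 3370/600 = 2.11 km.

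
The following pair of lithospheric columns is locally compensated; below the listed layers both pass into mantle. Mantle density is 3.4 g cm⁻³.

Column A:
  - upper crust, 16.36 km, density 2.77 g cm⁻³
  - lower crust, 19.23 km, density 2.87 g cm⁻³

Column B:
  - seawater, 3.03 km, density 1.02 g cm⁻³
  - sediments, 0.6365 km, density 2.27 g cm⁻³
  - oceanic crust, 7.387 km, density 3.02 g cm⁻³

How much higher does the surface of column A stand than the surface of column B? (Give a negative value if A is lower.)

2.87 km

For any compensation level in the mantle, the mantle terms cancel and isostasy reduces to e = (Σt_A − Σt_B) − (Σ(ρt)_A − Σ(ρt)_B) / ρ_m.
Σt_A = 35.59 km; Σt_B = 11.0535 km; Σ(ρt)_A = 100.5073; Σ(ρt)_B = 26.844195 (in km·g cm⁻³).
e = (35.59 − 11.0535) − (100.5073 − 26.844195) / 3.4 = 2.87 km.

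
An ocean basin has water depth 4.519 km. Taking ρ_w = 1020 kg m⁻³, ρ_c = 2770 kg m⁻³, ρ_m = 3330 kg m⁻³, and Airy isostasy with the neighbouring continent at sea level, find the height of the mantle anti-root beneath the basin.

In Airy isostatic equilibrium: replacing crust with seawater at the top is compensated by replacing crust with mantle at the base: d (ρ_c − ρ_w) = a (ρ_m − ρ_c).
a = d (ρ_c − ρ_w)/(ρ_m − ρ_c) = 4.519 km × 1750/560 = 14.1 km.

14.1 km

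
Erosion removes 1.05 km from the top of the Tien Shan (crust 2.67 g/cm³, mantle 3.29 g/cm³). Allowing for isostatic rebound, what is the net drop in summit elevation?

Rebound u = e ρ_c/ρ_m = 1.05 km × 2.67/3.29 = 0.8521 km.
Net surface drop = e − u = 1.05 km − 0.8521 km = e (ρ_m − ρ_c)/ρ_m = 0.198 km.

0.198 km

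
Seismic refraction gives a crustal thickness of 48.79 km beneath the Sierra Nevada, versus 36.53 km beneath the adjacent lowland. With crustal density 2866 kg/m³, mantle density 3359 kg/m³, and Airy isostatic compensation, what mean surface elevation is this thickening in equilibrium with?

1.8 km

Excess crust Δ = 48.79 km − 36.53 km = 12.26 km, split between elevation h and root r with h + r = Δ.
Airy balance ρ_c h = (ρ_m − ρ_c) r gives r = h ρ_c/(ρ_m − ρ_c), so h (1 + ρ_c/(ρ_m − ρ_c)) = Δ, i.e. h = Δ (ρ_m − ρ_c)/ρ_m.
h = 12.26 km × 493/3359 = 1.8 km.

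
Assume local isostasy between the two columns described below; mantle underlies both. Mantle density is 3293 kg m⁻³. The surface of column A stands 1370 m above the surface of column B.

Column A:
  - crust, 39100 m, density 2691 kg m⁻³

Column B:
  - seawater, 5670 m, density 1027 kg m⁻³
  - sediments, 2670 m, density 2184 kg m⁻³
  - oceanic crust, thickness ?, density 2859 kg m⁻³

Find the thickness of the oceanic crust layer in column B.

Take the compensation level at the base of the deeper column (depth z_c below the surface of column A) and equate Σ ρ_i t_i down to z_c; mantle fills any gap and the z_c terms cancel.
Column A: 39100×2691 + (z_c − 39100)×3293
Column B: 1370×0 + 5670×1027 + 2670×2184 + x×2859 + (z_c − 1370 − 8340 − x)×3293
The z_c×3293 term appears on both sides and cancels. Collect the known terms of each column as K = Σ(ρt)_known − 3293 × (depth of known layers): K_A = 105218100 − 3293×39100 = −23538200; K_B = 11654370 − 3293×(1370 + 8340) = −20320660.
Balance: K_A = K_B − x×(3293 − 2859), so x = (K_B − K_A)/(3293 − 2859) = 3217540/434 = 7410 m.

7410 m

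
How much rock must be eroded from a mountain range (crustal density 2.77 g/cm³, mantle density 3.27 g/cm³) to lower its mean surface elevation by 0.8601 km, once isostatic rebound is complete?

Net drop Δ = e − u = e − e ρ_c/ρ_m = e (ρ_m − ρ_c)/ρ_m.
e = Δ ρ_m/(ρ_m − ρ_c) = 0.8601 km × 3.27/0.5 = 5.63 km.

5.63 km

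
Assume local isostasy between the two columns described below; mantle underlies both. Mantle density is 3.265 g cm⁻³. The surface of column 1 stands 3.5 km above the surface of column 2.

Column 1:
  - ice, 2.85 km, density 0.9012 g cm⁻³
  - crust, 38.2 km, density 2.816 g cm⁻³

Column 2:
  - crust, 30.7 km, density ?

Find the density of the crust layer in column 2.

2.86 g cm⁻³

Take the compensation level at the base of the deeper column (depth z_c below the surface of column 1) and equate Σ ρ_i t_i down to z_c; mantle fills any gap and the z_c terms cancel.
Column 1: 2.85×0.9012 + 38.2×2.816 + (z_c − 41.05)×3.265
Column 2: 3.5×0 + 30.7×ρ + (z_c − 3.5 − 30.7)×3.265
The z_c×3.265 term appears on both sides and cancels. Collect the known terms of each column as K = Σ(ρt)_known − 3.265 × (depth of known layers): K_1 = 110.13962 − 3.265×41.05 = −23.88863; K_2 = 0 − 3.265×(3.5 + 30.7) = −111.663.
Balance: K_1 = K_2 + 30.7×ρ, so ρ = (K_1 − K_2)/30.7 = 87.7744/30.7 = 2.86 g cm⁻³.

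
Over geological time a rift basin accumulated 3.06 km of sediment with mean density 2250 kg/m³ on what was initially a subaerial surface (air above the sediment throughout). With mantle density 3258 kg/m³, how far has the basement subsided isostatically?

Subaerial load: s = t ρ_sed / ρ_m = 3.06 km × 2250/3258 = 2.11 km.

2.11 km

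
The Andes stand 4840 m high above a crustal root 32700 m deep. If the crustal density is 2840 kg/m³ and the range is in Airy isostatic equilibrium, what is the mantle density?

3260 kg/m³

Airy balance: ρ_c h = (ρ_m − ρ_c) r → ρ_m = ρ_c (1 + h/r).
ρ_m = 2840 × (1 + 4840 m/32700 m) = 3260 kg/m³.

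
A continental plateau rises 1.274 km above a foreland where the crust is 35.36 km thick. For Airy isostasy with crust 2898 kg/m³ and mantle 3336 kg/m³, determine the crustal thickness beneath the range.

Root depth r = h ρ_c / (ρ_m − ρ_c) = 1.274 km × 2898 / 438 = 8.429 km.
Total thickness = T + h + r = 35.36 km + 1.274 km + 8.429 km = 45.1 km.

45.1 km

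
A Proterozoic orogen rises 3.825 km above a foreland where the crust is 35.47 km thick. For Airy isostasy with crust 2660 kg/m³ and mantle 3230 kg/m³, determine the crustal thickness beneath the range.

Root depth r = h ρ_c / (ρ_m − ρ_c) = 3.825 km × 2660 / 570 = 17.85 km.
Total thickness = T + h + r = 35.47 km + 3.825 km + 17.85 km = 57.1 km.

57.1 km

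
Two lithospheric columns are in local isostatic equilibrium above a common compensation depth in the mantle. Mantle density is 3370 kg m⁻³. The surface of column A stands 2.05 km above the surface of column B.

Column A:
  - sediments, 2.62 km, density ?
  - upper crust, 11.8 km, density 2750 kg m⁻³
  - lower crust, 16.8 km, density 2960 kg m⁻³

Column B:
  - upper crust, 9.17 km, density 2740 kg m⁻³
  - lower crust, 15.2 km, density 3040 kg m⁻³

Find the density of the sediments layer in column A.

2040 kg m⁻³

Take the compensation level at the base of the deeper column (depth z_c below the surface of column A) and equate Σ ρ_i t_i down to z_c; mantle fills any gap and the z_c terms cancel.
Column A: 2.62×ρ + 11.8×2750 + 16.8×2960 + (z_c − 31.22)×3370
Column B: 2.05×0 + 9.17×2740 + 15.2×3040 + (z_c − 2.05 − 24.37)×3370
The z_c×3370 term appears on both sides and cancels. Collect the known terms of each column as K = Σ(ρt)_known − 3370 × (depth of known layers): K_A = 82178 − 3370×31.22 = −23033.4; K_B = 71333.8 − 3370×(2.05 + 24.37) = −17701.6.
Balance: K_A + 2.62×ρ = K_B, so ρ = (K_B − K_A)/2.62 = 5331.8/2.62 = 2040 kg m⁻³.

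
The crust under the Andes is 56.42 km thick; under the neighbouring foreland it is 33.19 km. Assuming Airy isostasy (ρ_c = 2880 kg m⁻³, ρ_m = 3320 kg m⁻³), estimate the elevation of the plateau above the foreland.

3.08 km

Excess crust Δ = 56.42 km − 33.19 km = 23.23 km, split between elevation h and root r with h + r = Δ.
Airy balance ρ_c h = (ρ_m − ρ_c) r gives r = h ρ_c/(ρ_m − ρ_c), so h (1 + ρ_c/(ρ_m − ρ_c)) = Δ, i.e. h = Δ (ρ_m − ρ_c)/ρ_m.
h = 23.23 km × 440/3320 = 3.08 km.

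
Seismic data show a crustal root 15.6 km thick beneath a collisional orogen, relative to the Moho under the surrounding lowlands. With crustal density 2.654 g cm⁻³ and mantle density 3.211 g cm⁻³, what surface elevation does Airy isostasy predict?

3.27 km

For local isostatic compensation: ρ_c h = (ρ_m − ρ_c) r.
h = r (ρ_m − ρ_c) / ρ_c = 15.6 km × (3.211 − 2.654) / 2.654 = 3.27 km.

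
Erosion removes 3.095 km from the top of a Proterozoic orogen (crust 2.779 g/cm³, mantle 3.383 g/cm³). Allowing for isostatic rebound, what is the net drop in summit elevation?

Rebound u = e ρ_c/ρ_m = 3.095 km × 2.779/3.383 = 2.542 km.
Net surface drop = e − u = 3.095 km − 2.542 km = e (ρ_m − ρ_c)/ρ_m = 0.553 km.

0.553 km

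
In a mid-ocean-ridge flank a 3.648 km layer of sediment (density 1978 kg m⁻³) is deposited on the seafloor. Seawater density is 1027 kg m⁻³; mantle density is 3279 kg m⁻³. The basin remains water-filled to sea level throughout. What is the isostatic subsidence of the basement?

Submarine loading: the sediment displaces seawater, and the subsidence is in turn flooded, so s (ρ_m − ρ_w) = t (ρ_sed − ρ_w).
s = 3.648 km × (1978 − 1027) / (3279 − 1027) = 1.54 km.

1.54 km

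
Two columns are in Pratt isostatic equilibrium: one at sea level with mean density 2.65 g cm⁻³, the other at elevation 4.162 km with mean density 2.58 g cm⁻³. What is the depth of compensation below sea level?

ρ_ref D = ρ (D + h) → D (ρ_ref − ρ) = ρ h.
D = ρ h/(ρ_ref − ρ) = 2.58 × 4.162 km/(2.65 − 2.58) = 153 km.

153 km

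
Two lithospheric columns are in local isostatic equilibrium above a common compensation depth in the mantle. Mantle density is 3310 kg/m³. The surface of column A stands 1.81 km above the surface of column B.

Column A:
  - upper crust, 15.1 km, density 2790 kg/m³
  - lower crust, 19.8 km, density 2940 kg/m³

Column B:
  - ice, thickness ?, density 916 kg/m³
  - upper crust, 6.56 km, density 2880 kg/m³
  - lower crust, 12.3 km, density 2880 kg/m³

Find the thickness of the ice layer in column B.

0.45 km

Take the compensation level at the base of the deeper column (depth z_c below the surface of column A) and equate Σ ρ_i t_i down to z_c; mantle fills any gap and the z_c terms cancel.
Column A: 15.1×2790 + 19.8×2940 + (z_c − 34.9)×3310
Column B: 1.81×0 + x×916 + 6.56×2880 + 12.3×2880 + (z_c − 1.81 − 18.86 − x)×3310
The z_c×3310 term appears on both sides and cancels. Collect the known terms of each column as K = Σ(ρt)_known − 3310 × (depth of known layers): K_A = 100341 − 3310×34.9 = −15178; K_B = 54316.8 − 3310×(1.81 + 18.86) = −14100.9.
Balance: K_A = K_B − x×(3310 − 916), so x = (K_B − K_A)/(3310 − 916) = 1077.1/2394 = 0.45 km.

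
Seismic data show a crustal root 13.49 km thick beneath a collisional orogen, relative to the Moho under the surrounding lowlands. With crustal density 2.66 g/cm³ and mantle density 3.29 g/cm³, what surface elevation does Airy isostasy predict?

Balancing pressure at the compensation depth: ρ_c h = (ρ_m − ρ_c) r.
h = r (ρ_m − ρ_c) / ρ_c = 13.49 km × (3.29 − 2.66) / 2.66 = 3.19 km.

3.19 km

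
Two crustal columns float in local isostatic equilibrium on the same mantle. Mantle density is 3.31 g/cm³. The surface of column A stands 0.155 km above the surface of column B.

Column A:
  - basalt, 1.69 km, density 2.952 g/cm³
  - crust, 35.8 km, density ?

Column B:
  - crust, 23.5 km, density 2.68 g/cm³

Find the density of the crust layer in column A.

Take the compensation level at the base of the deeper column (depth z_c below the surface of column A) and equate Σ ρ_i t_i down to z_c; mantle fills any gap and the z_c terms cancel.
Column A: 1.69×2.952 + 35.8×ρ + (z_c − 37.49)×3.31
Column B: 0.155×0 + 23.5×2.68 + (z_c − 0.155 − 23.5)×3.31
The z_c×3.31 term appears on both sides and cancels. Collect the known terms of each column as K = Σ(ρt)_known − 3.31 × (depth of known layers): K_A = 4.98888 − 3.31×37.49 = −119.10302; K_B = 62.98 − 3.31×(0.155 + 23.5) = −15.31805.
Balance: K_A + 35.8×ρ = K_B, so ρ = (K_B − K_A)/35.8 = 103.785/35.8 = 2.9 g/cm³.

2.9 g/cm³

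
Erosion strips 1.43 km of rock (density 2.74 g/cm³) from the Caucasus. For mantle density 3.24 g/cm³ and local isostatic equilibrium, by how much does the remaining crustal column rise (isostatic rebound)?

1.21 km

Unloading: uplift u = e ρ_c/ρ_m = 1.43 km × 2.74/3.24 = 1.21 km.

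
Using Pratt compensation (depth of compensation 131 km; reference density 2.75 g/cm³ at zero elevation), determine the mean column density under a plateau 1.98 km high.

Pratt balance: ρ_ref D = ρ (D + h).
ρ = ρ_ref D/(D + h) = 2.75 × 131 km/(131 km + 1.98 km) = 2.71 g/cm³.

2.71 g/cm³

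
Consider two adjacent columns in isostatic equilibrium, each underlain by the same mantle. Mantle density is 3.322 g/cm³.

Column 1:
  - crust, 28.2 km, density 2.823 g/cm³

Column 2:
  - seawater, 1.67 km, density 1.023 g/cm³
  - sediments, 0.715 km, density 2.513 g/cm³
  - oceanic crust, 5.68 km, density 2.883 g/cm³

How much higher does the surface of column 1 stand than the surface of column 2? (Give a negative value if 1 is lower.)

For any compensation level in the mantle, the mantle terms cancel and isostasy reduces to e = (Σt_1 − Σt_2) − (Σ(ρt)_1 − Σ(ρt)_2) / ρ_m.
Σt_1 = 28.2 km; Σt_2 = 8.065 km; Σ(ρt)_1 = 79.6086; Σ(ρt)_2 = 19.880645 (in km·g/cm³).
e = (28.2 − 8.065) − (79.6086 − 19.880645) / 3.322 = 2.16 km.

2.16 km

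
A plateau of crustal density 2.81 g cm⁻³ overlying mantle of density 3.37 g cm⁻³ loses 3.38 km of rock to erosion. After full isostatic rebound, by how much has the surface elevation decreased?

Rebound u = e ρ_c/ρ_m = 3.38 km × 2.81/3.37 = 2.818 km.
Net surface drop = e − u = 3.38 km − 2.818 km = e (ρ_m − ρ_c)/ρ_m = 0.562 km.

0.562 km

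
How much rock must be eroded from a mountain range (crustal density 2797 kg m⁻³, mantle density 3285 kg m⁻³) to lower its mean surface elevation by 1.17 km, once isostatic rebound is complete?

7.88 km

Net drop Δ = e − u = e − e ρ_c/ρ_m = e (ρ_m − ρ_c)/ρ_m.
e = Δ ρ_m/(ρ_m − ρ_c) = 1.17 km × 3285/488 = 7.88 km.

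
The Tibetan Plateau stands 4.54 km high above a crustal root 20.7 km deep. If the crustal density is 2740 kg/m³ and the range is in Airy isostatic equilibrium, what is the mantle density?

3340 kg/m³

Airy balance: ρ_c h = (ρ_m − ρ_c) r → ρ_m = ρ_c (1 + h/r).
ρ_m = 2740 × (1 + 4.54 km/20.7 km) = 3340 kg/m³.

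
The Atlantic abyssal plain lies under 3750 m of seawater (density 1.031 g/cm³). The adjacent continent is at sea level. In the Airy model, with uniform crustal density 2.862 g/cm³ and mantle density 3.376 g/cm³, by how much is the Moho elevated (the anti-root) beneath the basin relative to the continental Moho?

13400 m

For local isostatic compensation: replacing crust with seawater at the top is compensated by replacing crust with mantle at the base: d (ρ_c − ρ_w) = a (ρ_m − ρ_c).
a = d (ρ_c − ρ_w)/(ρ_m − ρ_c) = 3750 m × 1.831/0.514 = 13400 m.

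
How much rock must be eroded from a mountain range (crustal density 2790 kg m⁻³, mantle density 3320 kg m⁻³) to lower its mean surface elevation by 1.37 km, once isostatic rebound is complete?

8.58 km

Net drop Δ = e − u = e − e ρ_c/ρ_m = e (ρ_m − ρ_c)/ρ_m.
e = Δ ρ_m/(ρ_m − ρ_c) = 1.37 km × 3320/530 = 8.58 km.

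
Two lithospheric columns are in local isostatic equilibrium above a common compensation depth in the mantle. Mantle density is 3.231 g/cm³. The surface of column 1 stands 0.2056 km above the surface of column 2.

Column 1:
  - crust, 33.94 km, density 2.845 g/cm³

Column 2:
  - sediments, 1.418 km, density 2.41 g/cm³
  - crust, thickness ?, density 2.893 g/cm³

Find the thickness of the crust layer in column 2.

33.4 km

Take the compensation level at the base of the deeper column (depth z_c below the surface of column 1) and equate Σ ρ_i t_i down to z_c; mantle fills any gap and the z_c terms cancel.
Column 1: 33.94×2.845 + (z_c − 33.94)×3.231
Column 2: 0.2056×0 + 1.418×2.41 + x×2.893 + (z_c − 0.2056 − 1.418 − x)×3.231
The z_c×3.231 term appears on both sides and cancels. Collect the known terms of each column as K = Σ(ρt)_known − 3.231 × (depth of known layers): K_1 = 96.5593 − 3.231×33.94 = −13.10084; K_2 = 3.41738 − 3.231×(0.2056 + 1.418) = −1.8284716.
Balance: K_1 = K_2 − x×(3.231 − 2.893), so x = (K_2 − K_1)/(3.231 − 2.893) = 11.2724/0.338 = 33.4 km.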